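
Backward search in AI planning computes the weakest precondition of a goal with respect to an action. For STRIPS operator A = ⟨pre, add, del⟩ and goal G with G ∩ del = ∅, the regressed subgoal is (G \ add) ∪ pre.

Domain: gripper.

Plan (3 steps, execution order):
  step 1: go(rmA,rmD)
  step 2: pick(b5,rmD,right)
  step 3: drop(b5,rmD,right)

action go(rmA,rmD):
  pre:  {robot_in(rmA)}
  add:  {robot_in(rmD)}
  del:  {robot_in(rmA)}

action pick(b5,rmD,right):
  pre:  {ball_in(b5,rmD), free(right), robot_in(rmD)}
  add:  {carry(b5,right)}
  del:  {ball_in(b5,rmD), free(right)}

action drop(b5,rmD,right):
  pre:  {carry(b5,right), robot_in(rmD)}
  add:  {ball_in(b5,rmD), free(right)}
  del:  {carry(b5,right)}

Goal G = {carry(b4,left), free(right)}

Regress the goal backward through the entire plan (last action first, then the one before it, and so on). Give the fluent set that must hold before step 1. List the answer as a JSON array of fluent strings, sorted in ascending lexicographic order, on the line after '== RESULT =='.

Work backward from the goal:
  through step 3 (drop(b5,rmD,right)): drop {free(right)}, keep {carry(b4,left)}, require {carry(b5,right), robot_in(rmD)}
    → {carry(b4,left), carry(b5,right), robot_in(rmD)}
  through step 2 (pick(b5,rmD,right)): drop {carry(b5,right)}, keep {carry(b4,left), robot_in(rmD)}, require {ball_in(b5,rmD), free(right), robot_in(rmD)}
    → {ball_in(b5,rmD), carry(b4,left), free(right), robot_in(rmD)}
  through step 1 (go(rmA,rmD)): drop {robot_in(rmD)}, keep {ball_in(b5,rmD), carry(b4,left), free(right)}, require {robot_in(rmA)}
    → {ball_in(b5,rmD), carry(b4,left), free(right), robot_in(rmA)}

== RESULT ==
["ball_in(b5,rmD)", "carry(b4,left)", "free(right)", "robot_in(rmA)"]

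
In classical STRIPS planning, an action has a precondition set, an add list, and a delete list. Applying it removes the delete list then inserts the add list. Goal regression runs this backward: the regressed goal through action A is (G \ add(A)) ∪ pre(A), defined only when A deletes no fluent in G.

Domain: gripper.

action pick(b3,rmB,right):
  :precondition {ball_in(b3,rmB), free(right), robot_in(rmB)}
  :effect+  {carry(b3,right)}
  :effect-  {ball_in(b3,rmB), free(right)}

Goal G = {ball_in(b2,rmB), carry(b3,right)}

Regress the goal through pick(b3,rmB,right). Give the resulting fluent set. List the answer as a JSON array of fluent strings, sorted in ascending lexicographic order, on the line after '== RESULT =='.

Regress:
  G ∩ del = {}  (empty — regression defined)
  G \ add = {ball_in(b2,rmB), carry(b3,right)} \ {carry(b3,right)} = {ball_in(b2,rmB)}
  ∪ pre   = {ball_in(b2,rmB)} ∪ {ball_in(b3,rmB), free(right), robot_in(rmB)}
          = {ball_in(b2,rmB), ball_in(b3,rmB), free(right), robot_in(rmB)}

== RESULT ==
["ball_in(b2,rmB)", "ball_in(b3,rmB)", "free(right)", "robot_in(rmB)"]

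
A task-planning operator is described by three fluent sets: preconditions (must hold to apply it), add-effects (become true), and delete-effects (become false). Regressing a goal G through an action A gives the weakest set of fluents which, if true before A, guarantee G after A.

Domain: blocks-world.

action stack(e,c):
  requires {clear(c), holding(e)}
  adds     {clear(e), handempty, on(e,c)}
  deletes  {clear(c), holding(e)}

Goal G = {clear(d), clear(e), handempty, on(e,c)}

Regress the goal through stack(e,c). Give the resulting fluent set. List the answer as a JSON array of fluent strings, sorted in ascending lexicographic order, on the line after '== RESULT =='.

Compute (G \ add) ∪ pre:
  G ∩ del = {}  (empty — regression defined)
  G \ add = {clear(d), clear(e), handempty, on(e,c)} \ {clear(e), handempty, on(e,c)} = {clear(d)}
  ∪ pre   = {clear(d)} ∪ {clear(c), holding(e)}
          = {clear(c), clear(d), holding(e)}

== RESULT ==
["clear(c)", "clear(d)", "holding(e)"]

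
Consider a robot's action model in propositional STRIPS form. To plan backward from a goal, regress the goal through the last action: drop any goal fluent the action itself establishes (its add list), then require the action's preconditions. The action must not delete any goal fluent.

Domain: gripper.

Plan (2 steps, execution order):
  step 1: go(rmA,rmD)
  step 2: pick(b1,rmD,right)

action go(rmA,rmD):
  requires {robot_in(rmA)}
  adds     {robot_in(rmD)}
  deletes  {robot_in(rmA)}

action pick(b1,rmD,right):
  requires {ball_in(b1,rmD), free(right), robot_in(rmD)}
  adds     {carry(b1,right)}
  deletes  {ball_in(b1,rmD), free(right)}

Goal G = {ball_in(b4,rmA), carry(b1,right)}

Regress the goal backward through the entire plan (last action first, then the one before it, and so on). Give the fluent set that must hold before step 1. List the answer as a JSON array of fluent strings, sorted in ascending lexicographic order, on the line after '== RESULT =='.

Work backward from the goal:
  through step 2 (pick(b1,rmD,right)): drop {carry(b1,right)}, keep {ball_in(b4,rmA)}, require {ball_in(b1,rmD), free(right), robot_in(rmD)}
    → {ball_in(b1,rmD), ball_in(b4,rmA), free(right), robot_in(rmD)}
  through step 1 (go(rmA,rmD)): drop {robot_in(rmD)}, keep {ball_in(b1,rmD), ball_in(b4,rmA), free(right)}, require {robot_in(rmA)}
    → {ball_in(b1,rmD), ball_in(b4,rmA), free(right), robot_in(rmA)}

== RESULT ==
["ball_in(b1,rmD)", "ball_in(b4,rmA)", "free(right)", "robot_in(rmA)"]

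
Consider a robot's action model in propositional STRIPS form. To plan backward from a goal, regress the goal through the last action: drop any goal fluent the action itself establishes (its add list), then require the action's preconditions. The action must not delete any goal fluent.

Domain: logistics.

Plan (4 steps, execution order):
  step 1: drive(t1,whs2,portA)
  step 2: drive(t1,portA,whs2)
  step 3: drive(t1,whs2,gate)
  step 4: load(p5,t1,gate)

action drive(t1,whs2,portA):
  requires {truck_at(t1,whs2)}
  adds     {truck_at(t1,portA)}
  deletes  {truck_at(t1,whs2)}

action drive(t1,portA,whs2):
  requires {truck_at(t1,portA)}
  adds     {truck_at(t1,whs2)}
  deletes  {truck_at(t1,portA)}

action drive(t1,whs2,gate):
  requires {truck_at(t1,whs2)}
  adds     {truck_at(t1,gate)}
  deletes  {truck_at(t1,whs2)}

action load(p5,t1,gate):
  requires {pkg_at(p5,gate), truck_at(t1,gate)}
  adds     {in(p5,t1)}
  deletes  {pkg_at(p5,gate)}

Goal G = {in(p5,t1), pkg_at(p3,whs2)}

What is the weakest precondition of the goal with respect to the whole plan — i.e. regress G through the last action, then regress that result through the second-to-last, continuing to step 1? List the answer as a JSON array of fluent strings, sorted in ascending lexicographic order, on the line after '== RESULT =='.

Work backward from the goal:
  through step 4 (load(p5,t1,gate)): drop {in(p5,t1)}, keep {pkg_at(p3,whs2)}, require {pkg_at(p5,gate), truck_at(t1,gate)}
    → {pkg_at(p3,whs2), pkg_at(p5,gate), truck_at(t1,gate)}
  through step 3 (drive(t1,whs2,gate)): drop {truck_at(t1,gate)}, keep {pkg_at(p3,whs2), pkg_at(p5,gate)}, require {truck_at(t1,whs2)}
    → {pkg_at(p3,whs2), pkg_at(p5,gate), truck_at(t1,whs2)}
  through step 2 (drive(t1,portA,whs2)): drop {truck_at(t1,whs2)}, keep {pkg_at(p3,whs2), pkg_at(p5,gate)}, require {truck_at(t1,portA)}
    → {pkg_at(p3,whs2), pkg_at(p5,gate), truck_at(t1,portA)}
  through step 1 (drive(t1,whs2,portA)): drop {truck_at(t1,portA)}, keep {pkg_at(p3,whs2), pkg_at(p5,gate)}, require {truck_at(t1,whs2)}
    → {pkg_at(p3,whs2), pkg_at(p5,gate), truck_at(t1,whs2)}

== RESULT ==
["pkg_at(p3,whs2)", "pkg_at(p5,gate)", "truck_at(t1,whs2)"]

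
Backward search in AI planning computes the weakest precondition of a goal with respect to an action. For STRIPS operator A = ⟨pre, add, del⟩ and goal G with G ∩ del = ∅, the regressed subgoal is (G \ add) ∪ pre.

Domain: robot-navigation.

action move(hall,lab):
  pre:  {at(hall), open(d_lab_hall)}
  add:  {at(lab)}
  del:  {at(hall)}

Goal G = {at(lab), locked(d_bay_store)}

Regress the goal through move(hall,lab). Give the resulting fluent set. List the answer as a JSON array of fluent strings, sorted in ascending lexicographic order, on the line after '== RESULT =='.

Compute (G \ add) ∪ pre:
  G ∩ del = {}  (empty — regression defined)
  G \ add = {at(lab), locked(d_bay_store)} \ {at(lab)} = {locked(d_bay_store)}
  ∪ pre   = {locked(d_bay_store)} ∪ {at(hall), open(d_lab_hall)}
          = {at(hall), locked(d_bay_store), open(d_lab_hall)}

== RESULT ==
["at(hall)", "locked(d_bay_store)", "open(d_lab_hall)"]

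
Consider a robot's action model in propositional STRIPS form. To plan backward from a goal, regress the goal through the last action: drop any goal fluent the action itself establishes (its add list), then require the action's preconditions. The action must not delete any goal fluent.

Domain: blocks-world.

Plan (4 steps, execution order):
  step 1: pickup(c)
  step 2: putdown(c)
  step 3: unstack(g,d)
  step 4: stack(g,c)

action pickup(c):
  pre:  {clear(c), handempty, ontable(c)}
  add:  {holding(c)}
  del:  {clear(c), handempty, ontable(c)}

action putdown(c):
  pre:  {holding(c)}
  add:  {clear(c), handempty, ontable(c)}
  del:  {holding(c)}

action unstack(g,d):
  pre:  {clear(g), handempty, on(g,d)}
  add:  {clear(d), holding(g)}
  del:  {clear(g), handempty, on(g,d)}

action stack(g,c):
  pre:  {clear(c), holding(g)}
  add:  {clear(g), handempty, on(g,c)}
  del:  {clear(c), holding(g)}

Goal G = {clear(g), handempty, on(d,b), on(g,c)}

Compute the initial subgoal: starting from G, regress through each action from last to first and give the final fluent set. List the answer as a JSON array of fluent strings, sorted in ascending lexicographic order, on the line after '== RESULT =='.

Work backward from the goal:
  through step 4 (stack(g,c)): drop {clear(g), handempty, on(g,c)}, keep {on(d,b)}, require {clear(c), holding(g)}
    → {clear(c), holding(g), on(d,b)}
  through step 3 (unstack(g,d)): drop {holding(g)}, keep {clear(c), on(d,b)}, require {clear(g), handempty, on(g,d)}
    → {clear(c), clear(g), handempty, on(d,b), on(g,d)}
  through step 2 (putdown(c)): drop {clear(c), handempty}, keep {clear(g), on(d,b), on(g,d)}, require {holding(c)}
    → {clear(g), holding(c), on(d,b), on(g,d)}
  through step 1 (pickup(c)): drop {holding(c)}, keep {clear(g), on(d,b), on(g,d)}, require {clear(c), handempty, ontable(c)}
    → {clear(c), clear(g), handempty, on(d,b), on(g,d), ontable(c)}

== RESULT ==
["clear(c)", "clear(g)", "handempty", "on(d,b)", "on(g,d)", "ontable(c)"]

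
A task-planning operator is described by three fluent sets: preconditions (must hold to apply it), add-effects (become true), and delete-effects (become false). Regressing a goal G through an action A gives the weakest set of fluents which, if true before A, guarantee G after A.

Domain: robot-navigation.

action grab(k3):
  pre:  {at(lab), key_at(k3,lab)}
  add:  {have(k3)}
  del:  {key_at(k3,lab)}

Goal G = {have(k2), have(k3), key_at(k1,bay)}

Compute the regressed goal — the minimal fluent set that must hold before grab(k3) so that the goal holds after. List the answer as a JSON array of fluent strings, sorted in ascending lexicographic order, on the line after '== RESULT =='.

Compute (G \ add) ∪ pre:
  G ∩ del = {}  (empty — regression defined)
  G \ add = {have(k2), have(k3), key_at(k1,bay)} \ {have(k3)} = {have(k2), key_at(k1,bay)}
  ∪ pre   = {have(k2), key_at(k1,bay)} ∪ {at(lab), key_at(k3,lab)}
          = {at(lab), have(k2), key_at(k1,bay), key_at(k3,lab)}

== RESULT ==
["at(lab)", "have(k2)", "key_at(k1,bay)", "key_at(k3,lab)"]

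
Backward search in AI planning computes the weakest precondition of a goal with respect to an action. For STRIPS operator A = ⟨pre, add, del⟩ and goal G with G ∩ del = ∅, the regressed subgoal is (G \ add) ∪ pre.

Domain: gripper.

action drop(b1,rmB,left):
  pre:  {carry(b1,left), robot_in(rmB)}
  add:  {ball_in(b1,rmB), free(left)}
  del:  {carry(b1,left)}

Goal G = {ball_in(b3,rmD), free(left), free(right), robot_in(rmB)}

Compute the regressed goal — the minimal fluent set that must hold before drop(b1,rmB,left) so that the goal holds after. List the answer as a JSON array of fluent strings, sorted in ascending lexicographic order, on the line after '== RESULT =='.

Regress:
  G ∩ del = {}  (empty — regression defined)
  G \ add = {ball_in(b3,rmD), free(left), free(right), robot_in(rmB)} \ {ball_in(b1,rmB), free(left)} = {ball_in(b3,rmD), free(right), robot_in(rmB)}
  ∪ pre   = {ball_in(b3,rmD), free(right), robot_in(rmB)} ∪ {carry(b1,left), robot_in(rmB)}
          = {ball_in(b3,rmD), carry(b1,left), free(right), robot_in(rmB)}

== RESULT ==
["ball_in(b3,rmD)", "carry(b1,left)", "free(right)", "robot_in(rmB)"]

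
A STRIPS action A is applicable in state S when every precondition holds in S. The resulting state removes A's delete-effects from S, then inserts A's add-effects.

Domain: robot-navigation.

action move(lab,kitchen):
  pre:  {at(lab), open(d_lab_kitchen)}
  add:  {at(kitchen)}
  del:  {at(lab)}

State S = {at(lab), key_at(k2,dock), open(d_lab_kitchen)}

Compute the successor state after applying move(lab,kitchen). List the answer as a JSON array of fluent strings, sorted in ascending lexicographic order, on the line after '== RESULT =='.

Progress:
  pre ⊆ S: {at(lab), open(d_lab_kitchen)} ⊆ S  — applicable
  S \ del = {key_at(k2,dock), open(d_lab_kitchen)}
  ∪ add   = {at(kitchen), key_at(k2,dock), open(d_lab_kitchen)}

== RESULT ==
["at(kitchen)", "key_at(k2,dock)", "open(d_lab_kitchen)"]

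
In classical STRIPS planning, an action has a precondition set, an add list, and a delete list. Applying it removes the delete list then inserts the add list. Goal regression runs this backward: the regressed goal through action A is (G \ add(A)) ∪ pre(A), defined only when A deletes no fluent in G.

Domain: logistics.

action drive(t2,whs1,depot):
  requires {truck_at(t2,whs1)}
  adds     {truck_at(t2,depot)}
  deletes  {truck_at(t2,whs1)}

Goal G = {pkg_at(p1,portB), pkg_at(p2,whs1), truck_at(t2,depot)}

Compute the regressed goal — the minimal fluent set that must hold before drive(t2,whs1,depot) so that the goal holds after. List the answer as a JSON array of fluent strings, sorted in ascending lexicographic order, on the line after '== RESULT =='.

Regress:
  G ∩ del = {}  (empty — regression defined)
  G \ add = {pkg_at(p1,portB), pkg_at(p2,whs1), truck_at(t2,depot)} \ {truck_at(t2,depot)} = {pkg_at(p1,portB), pkg_at(p2,whs1)}
  ∪ pre   = {pkg_at(p1,portB), pkg_at(p2,whs1)} ∪ {truck_at(t2,whs1)}
          = {pkg_at(p1,portB), pkg_at(p2,whs1), truck_at(t2,whs1)}

== RESULT ==
["pkg_at(p1,portB)", "pkg_at(p2,whs1)", "truck_at(t2,whs1)"]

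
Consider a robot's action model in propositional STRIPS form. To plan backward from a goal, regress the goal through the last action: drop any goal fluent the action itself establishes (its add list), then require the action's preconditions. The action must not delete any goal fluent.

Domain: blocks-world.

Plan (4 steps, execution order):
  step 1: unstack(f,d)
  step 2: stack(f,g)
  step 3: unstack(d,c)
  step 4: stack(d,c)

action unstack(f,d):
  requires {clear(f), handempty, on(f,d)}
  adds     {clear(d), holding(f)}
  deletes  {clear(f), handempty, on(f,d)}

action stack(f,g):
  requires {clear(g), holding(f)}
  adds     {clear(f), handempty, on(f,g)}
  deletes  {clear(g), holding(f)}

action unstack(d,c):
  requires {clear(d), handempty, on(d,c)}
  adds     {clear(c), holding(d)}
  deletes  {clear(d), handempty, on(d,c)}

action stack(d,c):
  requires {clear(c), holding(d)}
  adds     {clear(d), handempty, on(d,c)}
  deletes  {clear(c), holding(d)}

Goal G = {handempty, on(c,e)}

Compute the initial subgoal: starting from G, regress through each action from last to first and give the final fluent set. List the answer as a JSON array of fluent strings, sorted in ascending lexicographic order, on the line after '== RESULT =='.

Work backward from the goal:
  through step 4 (stack(d,c)): drop {handempty}, keep {on(c,e)}, require {clear(c), holding(d)}
    → {clear(c), holding(d), on(c,e)}
  through step 3 (unstack(d,c)): drop {clear(c), holding(d)}, keep {on(c,e)}, require {clear(d), handempty, on(d,c)}
    → {clear(d), handempty, on(c,e), on(d,c)}
  through step 2 (stack(f,g)): drop {handempty}, keep {clear(d), on(c,e), on(d,c)}, require {clear(g), holding(f)}
    → {clear(d), clear(g), holding(f), on(c,e), on(d,c)}
  through step 1 (unstack(f,d)): drop {clear(d), holding(f)}, keep {clear(g), on(c,e), on(d,c)}, require {clear(f), handempty, on(f,d)}
    → {clear(f), clear(g), handempty, on(c,e), on(d,c), on(f,d)}

== RESULT ==
["clear(f)", "clear(g)", "handempty", "on(c,e)", "on(d,c)", "on(f,d)"]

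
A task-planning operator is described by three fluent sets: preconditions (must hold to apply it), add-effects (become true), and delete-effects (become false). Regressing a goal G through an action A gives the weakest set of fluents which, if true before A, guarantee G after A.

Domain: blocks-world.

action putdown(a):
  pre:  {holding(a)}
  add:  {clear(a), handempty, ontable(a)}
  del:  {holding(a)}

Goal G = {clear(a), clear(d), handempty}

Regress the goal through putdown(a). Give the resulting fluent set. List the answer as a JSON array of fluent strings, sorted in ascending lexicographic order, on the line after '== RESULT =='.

Regress:
  G ∩ del = {}  (empty — regression defined)
  G \ add = {clear(a), clear(d), handempty} \ {clear(a), handempty, ontable(a)} = {clear(d)}
  ∪ pre   = {clear(d)} ∪ {holding(a)}
          = {clear(d), holding(a)}

== RESULT ==
["clear(d)", "holding(a)"]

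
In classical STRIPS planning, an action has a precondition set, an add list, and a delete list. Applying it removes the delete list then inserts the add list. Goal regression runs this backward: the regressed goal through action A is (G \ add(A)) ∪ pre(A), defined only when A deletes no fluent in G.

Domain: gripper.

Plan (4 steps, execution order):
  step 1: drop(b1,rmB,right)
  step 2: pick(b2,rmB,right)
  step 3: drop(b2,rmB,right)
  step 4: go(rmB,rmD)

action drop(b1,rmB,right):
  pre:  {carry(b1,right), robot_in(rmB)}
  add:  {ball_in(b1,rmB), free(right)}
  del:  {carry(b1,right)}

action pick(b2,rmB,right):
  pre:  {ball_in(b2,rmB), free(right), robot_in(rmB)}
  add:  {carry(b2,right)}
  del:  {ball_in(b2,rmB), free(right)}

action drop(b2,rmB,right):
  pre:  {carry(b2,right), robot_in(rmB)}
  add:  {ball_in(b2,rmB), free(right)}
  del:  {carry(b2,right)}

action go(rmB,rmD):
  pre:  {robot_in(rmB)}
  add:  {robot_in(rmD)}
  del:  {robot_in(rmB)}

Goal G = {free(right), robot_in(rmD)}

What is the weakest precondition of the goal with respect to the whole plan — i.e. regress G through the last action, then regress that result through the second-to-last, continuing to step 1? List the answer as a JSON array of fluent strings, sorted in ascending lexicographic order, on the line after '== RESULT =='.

Regress step by step:
  through step 4 (go(rmB,rmD)): drop {robot_in(rmD)}, keep {free(right)}, require {robot_in(rmB)}
    → {free(right), robot_in(rmB)}
  through step 3 (drop(b2,rmB,right)): drop {free(right)}, keep {robot_in(rmB)}, require {carry(b2,right), robot_in(rmB)}
    → {carry(b2,right), robot_in(rmB)}
  through step 2 (pick(b2,rmB,right)): drop {carry(b2,right)}, keep {robot_in(rmB)}, require {ball_in(b2,rmB), free(right), robot_in(rmB)}
    → {ball_in(b2,rmB), free(right), robot_in(rmB)}
  through step 1 (drop(b1,rmB,right)): drop {free(right)}, keep {ball_in(b2,rmB), robot_in(rmB)}, require {carry(b1,right), robot_in(rmB)}
    → {ball_in(b2,rmB), carry(b1,right), robot_in(rmB)}

== RESULT ==
["ball_in(b2,rmB)", "carry(b1,right)", "robot_in(rmB)"]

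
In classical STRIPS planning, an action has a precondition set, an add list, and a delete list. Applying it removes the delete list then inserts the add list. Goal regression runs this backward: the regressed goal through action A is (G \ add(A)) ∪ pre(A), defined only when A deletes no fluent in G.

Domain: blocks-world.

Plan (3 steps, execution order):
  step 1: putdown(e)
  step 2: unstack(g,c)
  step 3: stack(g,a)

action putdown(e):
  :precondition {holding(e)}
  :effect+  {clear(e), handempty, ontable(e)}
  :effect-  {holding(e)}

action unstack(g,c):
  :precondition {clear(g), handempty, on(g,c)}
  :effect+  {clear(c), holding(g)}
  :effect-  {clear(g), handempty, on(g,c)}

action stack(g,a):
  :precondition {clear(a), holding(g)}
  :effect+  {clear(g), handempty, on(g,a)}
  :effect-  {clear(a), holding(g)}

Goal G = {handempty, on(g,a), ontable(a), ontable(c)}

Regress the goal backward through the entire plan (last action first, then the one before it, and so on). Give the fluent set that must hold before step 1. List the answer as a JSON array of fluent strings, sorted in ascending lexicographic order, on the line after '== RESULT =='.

Regress step by step:
  through step 3 (stack(g,a)): drop {handempty, on(g,a)}, keep {ontable(a), ontable(c)}, require {clear(a), holding(g)}
    → {clear(a), holding(g), ontable(a), ontable(c)}
  through step 2 (unstack(g,c)): drop {holding(g)}, keep {clear(a), ontable(a), ontable(c)}, require {clear(g), handempty, on(g,c)}
    → {clear(a), clear(g), handempty, on(g,c), ontable(a), ontable(c)}
  through step 1 (putdown(e)): drop {handempty}, keep {clear(a), clear(g), on(g,c), ontable(a), ontable(c)}, require {holding(e)}
    → {clear(a), clear(g), holding(e), on(g,c), ontable(a), ontable(c)}

== RESULT ==
["clear(a)", "clear(g)", "holding(e)", "on(g,c)", "ontable(a)", "ontable(c)"]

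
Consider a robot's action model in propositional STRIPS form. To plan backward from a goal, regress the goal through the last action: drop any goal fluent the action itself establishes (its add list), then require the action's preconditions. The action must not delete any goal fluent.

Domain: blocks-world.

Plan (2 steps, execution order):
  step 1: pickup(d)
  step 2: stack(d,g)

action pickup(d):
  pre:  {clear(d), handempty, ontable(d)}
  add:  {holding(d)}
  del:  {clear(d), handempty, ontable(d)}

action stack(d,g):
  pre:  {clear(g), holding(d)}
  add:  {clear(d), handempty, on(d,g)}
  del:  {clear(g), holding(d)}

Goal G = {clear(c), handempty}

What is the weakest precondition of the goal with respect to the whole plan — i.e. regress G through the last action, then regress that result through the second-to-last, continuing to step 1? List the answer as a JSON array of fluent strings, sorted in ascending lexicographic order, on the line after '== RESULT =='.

Work backward from the goal:
  through step 2 (stack(d,g)): drop {handempty}, keep {clear(c)}, require {clear(g), holding(d)}
    → {clear(c), clear(g), holding(d)}
  through step 1 (pickup(d)): drop {holding(d)}, keep {clear(c), clear(g)}, require {clear(d), handempty, ontable(d)}
    → {clear(c), clear(d), clear(g), handempty, ontable(d)}

== RESULT ==
["clear(c)", "clear(d)", "clear(g)", "handempty", "ontable(d)"]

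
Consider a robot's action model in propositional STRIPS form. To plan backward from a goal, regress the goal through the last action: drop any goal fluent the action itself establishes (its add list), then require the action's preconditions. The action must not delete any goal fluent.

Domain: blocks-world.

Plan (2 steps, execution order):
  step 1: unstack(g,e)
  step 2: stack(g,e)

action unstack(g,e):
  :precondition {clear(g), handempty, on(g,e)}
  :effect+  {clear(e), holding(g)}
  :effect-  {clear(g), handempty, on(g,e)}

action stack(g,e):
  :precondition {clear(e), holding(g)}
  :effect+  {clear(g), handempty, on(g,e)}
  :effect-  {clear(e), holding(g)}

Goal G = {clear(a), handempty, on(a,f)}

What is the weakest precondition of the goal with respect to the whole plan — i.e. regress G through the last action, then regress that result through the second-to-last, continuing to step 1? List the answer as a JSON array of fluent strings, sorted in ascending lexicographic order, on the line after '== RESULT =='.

Work backward from the goal:
  through step 2 (stack(g,e)): drop {handempty}, keep {clear(a), on(a,f)}, require {clear(e), holding(g)}
    → {clear(a), clear(e), holding(g), on(a,f)}
  through step 1 (unstack(g,e)): drop {clear(e), holding(g)}, keep {clear(a), on(a,f)}, require {clear(g), handempty, on(g,e)}
    → {clear(a), clear(g), handempty, on(a,f), on(g,e)}

== RESULT ==
["clear(a)", "clear(g)", "handempty", "on(a,f)", "on(g,e)"]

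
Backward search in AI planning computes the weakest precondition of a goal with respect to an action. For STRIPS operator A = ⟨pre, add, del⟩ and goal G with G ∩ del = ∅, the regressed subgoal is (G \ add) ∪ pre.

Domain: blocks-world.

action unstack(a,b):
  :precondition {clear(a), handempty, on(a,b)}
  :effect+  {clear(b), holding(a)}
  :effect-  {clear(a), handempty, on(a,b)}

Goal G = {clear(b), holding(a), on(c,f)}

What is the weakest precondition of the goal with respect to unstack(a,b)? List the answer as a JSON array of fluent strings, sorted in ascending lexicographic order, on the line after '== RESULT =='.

Compute (G \ add) ∪ pre:
  G ∩ del = {}  (empty — regression defined)
  G \ add = {clear(b), holding(a), on(c,f)} \ {clear(b), holding(a)} = {on(c,f)}
  ∪ pre   = {on(c,f)} ∪ {clear(a), handempty, on(a,b)}
          = {clear(a), handempty, on(a,b), on(c,f)}

== RESULT ==
["clear(a)", "handempty", "on(a,b)", "on(c,f)"]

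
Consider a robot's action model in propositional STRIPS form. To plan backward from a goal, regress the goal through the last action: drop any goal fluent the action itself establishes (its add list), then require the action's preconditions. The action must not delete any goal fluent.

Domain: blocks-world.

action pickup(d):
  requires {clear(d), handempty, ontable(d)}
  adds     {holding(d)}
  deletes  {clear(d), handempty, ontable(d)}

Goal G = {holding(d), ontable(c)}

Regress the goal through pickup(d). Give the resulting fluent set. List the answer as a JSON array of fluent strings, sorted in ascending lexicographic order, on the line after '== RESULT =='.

Compute (G \ add) ∪ pre:
  G ∩ del = {}  (empty — regression defined)
  G \ add = {holding(d), ontable(c)} \ {holding(d)} = {ontable(c)}
  ∪ pre   = {ontable(c)} ∪ {clear(d), handempty, ontable(d)}
          = {clear(d), handempty, ontable(c), ontable(d)}

== RESULT ==
["clear(d)", "handempty", "ontable(c)", "ontable(d)"]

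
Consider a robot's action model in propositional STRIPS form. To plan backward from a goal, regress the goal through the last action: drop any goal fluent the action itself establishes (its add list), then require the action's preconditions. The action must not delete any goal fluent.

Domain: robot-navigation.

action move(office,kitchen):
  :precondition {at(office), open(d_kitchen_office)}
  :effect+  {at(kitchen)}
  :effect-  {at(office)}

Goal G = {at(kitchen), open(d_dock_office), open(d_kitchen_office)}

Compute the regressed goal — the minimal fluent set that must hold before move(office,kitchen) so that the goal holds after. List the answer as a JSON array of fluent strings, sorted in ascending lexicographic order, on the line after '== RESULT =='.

Regress:
  G ∩ del = {}  (empty — regression defined)
  G \ add = {at(kitchen), open(d_dock_office), open(d_kitchen_office)} \ {at(kitchen)} = {open(d_dock_office), open(d_kitchen_office)}
  ∪ pre   = {open(d_dock_office), open(d_kitchen_office)} ∪ {at(office), open(d_kitchen_office)}
          = {at(office), open(d_dock_office), open(d_kitchen_office)}

== RESULT ==
["at(office)", "open(d_dock_office)", "open(d_kitchen_office)"]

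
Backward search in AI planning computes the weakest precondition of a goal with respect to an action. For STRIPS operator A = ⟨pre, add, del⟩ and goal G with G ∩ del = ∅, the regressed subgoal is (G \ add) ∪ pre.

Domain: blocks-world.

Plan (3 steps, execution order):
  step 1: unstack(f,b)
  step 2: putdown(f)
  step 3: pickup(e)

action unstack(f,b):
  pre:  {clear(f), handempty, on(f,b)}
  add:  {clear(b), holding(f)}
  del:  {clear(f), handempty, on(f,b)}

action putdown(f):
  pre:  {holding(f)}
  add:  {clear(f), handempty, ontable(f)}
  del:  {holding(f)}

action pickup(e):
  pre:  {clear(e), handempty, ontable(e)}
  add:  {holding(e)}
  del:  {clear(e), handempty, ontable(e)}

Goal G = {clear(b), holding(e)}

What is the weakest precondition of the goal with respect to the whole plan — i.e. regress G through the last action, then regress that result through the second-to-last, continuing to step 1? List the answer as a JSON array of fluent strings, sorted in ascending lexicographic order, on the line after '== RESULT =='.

Regress step by step:
  through step 3 (pickup(e)): drop {holding(e)}, keep {clear(b)}, require {clear(e), handempty, ontable(e)}
    → {clear(b), clear(e), handempty, ontable(e)}
  through step 2 (putdown(f)): drop {handempty}, keep {clear(b), clear(e), ontable(e)}, require {holding(f)}
    → {clear(b), clear(e), holding(f), ontable(e)}
  through step 1 (unstack(f,b)): drop {clear(b), holding(f)}, keep {clear(e), ontable(e)}, require {clear(f), handempty, on(f,b)}
    → {clear(e), clear(f), handempty, on(f,b), ontable(e)}

== RESULT ==
["clear(e)", "clear(f)", "handempty", "on(f,b)", "ontable(e)"]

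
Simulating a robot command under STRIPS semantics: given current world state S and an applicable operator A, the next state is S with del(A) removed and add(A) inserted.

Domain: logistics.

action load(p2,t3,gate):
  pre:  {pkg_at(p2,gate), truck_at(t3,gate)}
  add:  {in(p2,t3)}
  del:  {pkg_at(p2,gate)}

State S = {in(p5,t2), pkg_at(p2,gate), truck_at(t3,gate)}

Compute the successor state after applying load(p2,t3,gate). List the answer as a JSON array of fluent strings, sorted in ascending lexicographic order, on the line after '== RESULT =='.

Progress:
  pre ⊆ S: {pkg_at(p2,gate), truck_at(t3,gate)} ⊆ S  — applicable
  S \ del = {in(p5,t2), truck_at(t3,gate)}
  ∪ add   = {in(p2,t3), in(p5,t2), truck_at(t3,gate)}

== RESULT ==
["in(p2,t3)", "in(p5,t2)", "truck_at(t3,gate)"]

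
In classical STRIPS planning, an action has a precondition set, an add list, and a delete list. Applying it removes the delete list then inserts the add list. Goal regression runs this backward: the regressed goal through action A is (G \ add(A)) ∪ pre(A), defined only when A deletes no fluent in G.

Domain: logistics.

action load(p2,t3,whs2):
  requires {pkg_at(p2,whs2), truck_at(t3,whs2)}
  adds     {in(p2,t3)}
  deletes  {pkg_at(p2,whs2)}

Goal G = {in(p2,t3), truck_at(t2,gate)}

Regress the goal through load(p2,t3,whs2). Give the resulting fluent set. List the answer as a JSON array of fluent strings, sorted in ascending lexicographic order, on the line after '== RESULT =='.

Compute (G \ add) ∪ pre:
  G ∩ del = {}  (empty — regression defined)
  G \ add = {in(p2,t3), truck_at(t2,gate)} \ {in(p2,t3)} = {truck_at(t2,gate)}
  ∪ pre   = {truck_at(t2,gate)} ∪ {pkg_at(p2,whs2), truck_at(t3,whs2)}
          = {pkg_at(p2,whs2), truck_at(t2,gate), truck_at(t3,whs2)}

== RESULT ==
["pkg_at(p2,whs2)", "truck_at(t2,gate)", "truck_at(t3,whs2)"]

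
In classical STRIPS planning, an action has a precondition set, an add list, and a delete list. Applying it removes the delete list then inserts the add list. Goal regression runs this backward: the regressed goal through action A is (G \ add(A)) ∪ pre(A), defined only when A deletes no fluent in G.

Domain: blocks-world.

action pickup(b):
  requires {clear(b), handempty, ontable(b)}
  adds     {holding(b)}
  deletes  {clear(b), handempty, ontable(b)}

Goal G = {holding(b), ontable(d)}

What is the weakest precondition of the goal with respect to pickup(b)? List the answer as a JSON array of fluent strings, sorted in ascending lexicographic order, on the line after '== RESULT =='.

Regress:
  G ∩ del = {}  (empty — regression defined)
  G \ add = {holding(b), ontable(d)} \ {holding(b)} = {ontable(d)}
  ∪ pre   = {ontable(d)} ∪ {clear(b), handempty, ontable(b)}
          = {clear(b), handempty, ontable(b), ontable(d)}

== RESULT ==
["clear(b)", "handempty", "ontable(b)", "ontable(d)"]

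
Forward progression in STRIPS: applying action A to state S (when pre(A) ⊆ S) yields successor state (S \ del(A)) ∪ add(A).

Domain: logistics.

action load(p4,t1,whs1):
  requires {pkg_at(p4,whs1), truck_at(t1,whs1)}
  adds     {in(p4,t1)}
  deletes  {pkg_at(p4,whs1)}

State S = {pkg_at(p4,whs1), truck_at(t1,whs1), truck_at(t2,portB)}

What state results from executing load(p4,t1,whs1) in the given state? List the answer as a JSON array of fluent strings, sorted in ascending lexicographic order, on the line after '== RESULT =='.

Compute (S \ del) ∪ add:
  pre ⊆ S: {pkg_at(p4,whs1), truck_at(t1,whs1)} ⊆ S  — applicable
  S \ del = {truck_at(t1,whs1), truck_at(t2,portB)}
  ∪ add   = {in(p4,t1), truck_at(t1,whs1), truck_at(t2,portB)}

== RESULT ==
["in(p4,t1)", "truck_at(t1,whs1)", "truck_at(t2,portB)"]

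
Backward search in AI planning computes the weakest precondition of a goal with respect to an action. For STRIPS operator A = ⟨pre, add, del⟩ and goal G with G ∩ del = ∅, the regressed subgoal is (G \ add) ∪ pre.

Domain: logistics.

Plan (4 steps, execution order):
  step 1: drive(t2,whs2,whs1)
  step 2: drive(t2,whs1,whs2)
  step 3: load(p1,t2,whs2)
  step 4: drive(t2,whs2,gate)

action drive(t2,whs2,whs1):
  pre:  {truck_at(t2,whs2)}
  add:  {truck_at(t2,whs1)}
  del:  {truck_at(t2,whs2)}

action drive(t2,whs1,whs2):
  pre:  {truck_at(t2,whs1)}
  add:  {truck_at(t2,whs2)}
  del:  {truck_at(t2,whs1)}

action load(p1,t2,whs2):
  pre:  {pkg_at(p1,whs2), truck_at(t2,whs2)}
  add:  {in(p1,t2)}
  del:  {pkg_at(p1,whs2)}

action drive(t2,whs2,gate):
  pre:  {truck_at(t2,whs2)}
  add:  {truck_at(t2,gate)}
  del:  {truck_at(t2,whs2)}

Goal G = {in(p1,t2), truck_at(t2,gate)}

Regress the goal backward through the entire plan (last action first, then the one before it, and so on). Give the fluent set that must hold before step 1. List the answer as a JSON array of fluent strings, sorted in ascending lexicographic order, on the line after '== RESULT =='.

Regress step by step:
  through step 4 (drive(t2,whs2,gate)): drop {truck_at(t2,gate)}, keep {in(p1,t2)}, require {truck_at(t2,whs2)}
    → {in(p1,t2), truck_at(t2,whs2)}
  through step 3 (load(p1,t2,whs2)): drop {in(p1,t2)}, keep {truck_at(t2,whs2)}, require {pkg_at(p1,whs2), truck_at(t2,whs2)}
    → {pkg_at(p1,whs2), truck_at(t2,whs2)}
  through step 2 (drive(t2,whs1,whs2)): drop {truck_at(t2,whs2)}, keep {pkg_at(p1,whs2)}, require {truck_at(t2,whs1)}
    → {pkg_at(p1,whs2), truck_at(t2,whs1)}
  through step 1 (drive(t2,whs2,whs1)): drop {truck_at(t2,whs1)}, keep {pkg_at(p1,whs2)}, require {truck_at(t2,whs2)}
    → {pkg_at(p1,whs2), truck_at(t2,whs2)}

== RESULT ==
["pkg_at(p1,whs2)", "truck_at(t2,whs2)"]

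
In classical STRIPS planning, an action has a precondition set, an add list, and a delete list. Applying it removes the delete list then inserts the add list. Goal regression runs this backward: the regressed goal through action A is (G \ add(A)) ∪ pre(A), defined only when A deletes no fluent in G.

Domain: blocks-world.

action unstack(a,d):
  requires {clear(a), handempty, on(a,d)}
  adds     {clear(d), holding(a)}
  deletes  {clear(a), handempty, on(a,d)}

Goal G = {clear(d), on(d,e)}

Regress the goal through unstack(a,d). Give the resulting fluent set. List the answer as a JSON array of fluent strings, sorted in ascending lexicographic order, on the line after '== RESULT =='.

Regress:
  G ∩ del = {}  (empty — regression defined)
  G \ add = {clear(d), on(d,e)} \ {clear(d), holding(a)} = {on(d,e)}
  ∪ pre   = {on(d,e)} ∪ {clear(a), handempty, on(a,d)}
          = {clear(a), handempty, on(a,d), on(d,e)}

== RESULT ==
["clear(a)", "handempty", "on(a,d)", "on(d,e)"]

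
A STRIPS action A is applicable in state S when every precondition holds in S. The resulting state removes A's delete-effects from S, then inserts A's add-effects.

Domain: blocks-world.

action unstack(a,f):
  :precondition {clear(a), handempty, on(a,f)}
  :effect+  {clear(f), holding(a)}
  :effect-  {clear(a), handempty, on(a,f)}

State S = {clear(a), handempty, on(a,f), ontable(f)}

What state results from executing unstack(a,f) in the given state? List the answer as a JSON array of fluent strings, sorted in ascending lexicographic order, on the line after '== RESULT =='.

Compute (S \ del) ∪ add:
  pre ⊆ S: {clear(a), handempty, on(a,f)} ⊆ S  — applicable
  S \ del = {ontable(f)}
  ∪ add   = {clear(f), holding(a), ontable(f)}

== RESULT ==
["clear(f)", "holding(a)", "ontable(f)"]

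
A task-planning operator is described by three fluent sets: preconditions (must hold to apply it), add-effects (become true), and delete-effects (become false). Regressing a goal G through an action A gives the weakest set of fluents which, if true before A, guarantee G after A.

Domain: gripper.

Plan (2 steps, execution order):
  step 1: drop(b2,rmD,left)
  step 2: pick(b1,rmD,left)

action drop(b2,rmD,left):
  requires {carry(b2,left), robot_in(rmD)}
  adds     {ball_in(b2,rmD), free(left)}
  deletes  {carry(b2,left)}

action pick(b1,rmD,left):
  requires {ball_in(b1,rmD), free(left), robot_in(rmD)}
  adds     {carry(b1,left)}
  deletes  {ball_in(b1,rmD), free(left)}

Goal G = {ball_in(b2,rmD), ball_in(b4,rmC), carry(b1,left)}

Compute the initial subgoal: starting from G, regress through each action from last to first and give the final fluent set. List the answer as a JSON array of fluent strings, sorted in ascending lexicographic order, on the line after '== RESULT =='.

Regress step by step:
  through step 2 (pick(b1,rmD,left)): drop {carry(b1,left)}, keep {ball_in(b2,rmD), ball_in(b4,rmC)}, require {ball_in(b1,rmD), free(left), robot_in(rmD)}
    → {ball_in(b1,rmD), ball_in(b2,rmD), ball_in(b4,rmC), free(left), robot_in(rmD)}
  through step 1 (drop(b2,rmD,left)): drop {ball_in(b2,rmD), free(left)}, keep {ball_in(b1,rmD), ball_in(b4,rmC), robot_in(rmD)}, require {carry(b2,left), robot_in(rmD)}
    → {ball_in(b1,rmD), ball_in(b4,rmC), carry(b2,left), robot_in(rmD)}

== RESULT ==
["ball_in(b1,rmD)", "ball_in(b4,rmC)", "carry(b2,left)", "robot_in(rmD)"]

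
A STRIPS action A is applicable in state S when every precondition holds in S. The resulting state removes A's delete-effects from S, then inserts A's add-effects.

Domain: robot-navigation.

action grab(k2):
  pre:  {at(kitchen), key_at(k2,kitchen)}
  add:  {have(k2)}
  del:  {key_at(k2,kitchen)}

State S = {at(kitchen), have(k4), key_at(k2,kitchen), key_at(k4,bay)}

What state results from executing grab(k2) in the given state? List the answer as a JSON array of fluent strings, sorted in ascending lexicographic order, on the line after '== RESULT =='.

Progress:
  pre ⊆ S: {at(kitchen), key_at(k2,kitchen)} ⊆ S  — applicable
  S \ del = {at(kitchen), have(k4), key_at(k4,bay)}
  ∪ add   = {at(kitchen), have(k2), have(k4), key_at(k4,bay)}

== RESULT ==
["at(kitchen)", "have(k2)", "have(k4)", "key_at(k4,bay)"]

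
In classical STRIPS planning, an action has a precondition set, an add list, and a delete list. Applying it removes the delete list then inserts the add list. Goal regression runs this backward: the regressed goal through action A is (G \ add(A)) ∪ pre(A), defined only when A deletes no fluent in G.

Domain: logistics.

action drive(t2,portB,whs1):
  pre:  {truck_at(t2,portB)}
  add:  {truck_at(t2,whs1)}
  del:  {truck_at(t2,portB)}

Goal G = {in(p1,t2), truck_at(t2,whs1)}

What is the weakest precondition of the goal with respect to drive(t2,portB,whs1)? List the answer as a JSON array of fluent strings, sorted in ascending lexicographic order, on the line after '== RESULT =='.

Compute (G \ add) ∪ pre:
  G ∩ del = {}  (empty — regression defined)
  G \ add = {in(p1,t2), truck_at(t2,whs1)} \ {truck_at(t2,whs1)} = {in(p1,t2)}
  ∪ pre   = {in(p1,t2)} ∪ {truck_at(t2,portB)}
          = {in(p1,t2), truck_at(t2,portB)}

== RESULT ==
["in(p1,t2)", "truck_at(t2,portB)"]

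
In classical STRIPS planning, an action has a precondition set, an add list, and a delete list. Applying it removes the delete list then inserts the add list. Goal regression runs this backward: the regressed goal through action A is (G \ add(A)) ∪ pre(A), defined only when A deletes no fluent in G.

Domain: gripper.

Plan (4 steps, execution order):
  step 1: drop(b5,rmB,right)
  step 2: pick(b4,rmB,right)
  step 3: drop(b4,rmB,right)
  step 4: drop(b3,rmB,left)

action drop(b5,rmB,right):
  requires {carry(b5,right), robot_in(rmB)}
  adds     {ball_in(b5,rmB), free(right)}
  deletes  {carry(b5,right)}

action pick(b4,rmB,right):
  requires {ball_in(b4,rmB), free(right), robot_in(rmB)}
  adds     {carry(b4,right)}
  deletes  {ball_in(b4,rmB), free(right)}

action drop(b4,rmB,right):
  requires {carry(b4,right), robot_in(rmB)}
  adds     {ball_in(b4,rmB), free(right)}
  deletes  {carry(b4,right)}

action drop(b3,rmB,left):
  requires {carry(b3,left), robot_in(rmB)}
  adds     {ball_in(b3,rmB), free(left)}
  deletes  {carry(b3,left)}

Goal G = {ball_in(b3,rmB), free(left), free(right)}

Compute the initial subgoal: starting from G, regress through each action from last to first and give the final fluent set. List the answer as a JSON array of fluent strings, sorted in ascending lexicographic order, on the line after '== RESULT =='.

Work backward from the goal:
  through step 4 (drop(b3,rmB,left)): drop {ball_in(b3,rmB), free(left)}, keep {free(right)}, require {carry(b3,left), robot_in(rmB)}
    → {carry(b3,left), free(right), robot_in(rmB)}
  through step 3 (drop(b4,rmB,right)): drop {free(right)}, keep {carry(b3,left), robot_in(rmB)}, require {carry(b4,right), robot_in(rmB)}
    → {carry(b3,left), carry(b4,right), robot_in(rmB)}
  through step 2 (pick(b4,rmB,right)): drop {carry(b4,right)}, keep {carry(b3,left), robot_in(rmB)}, require {ball_in(b4,rmB), free(right), robot_in(rmB)}
    → {ball_in(b4,rmB), carry(b3,left), free(right), robot_in(rmB)}
  through step 1 (drop(b5,rmB,right)): drop {free(right)}, keep {ball_in(b4,rmB), carry(b3,left), robot_in(rmB)}, require {carry(b5,right), robot_in(rmB)}
    → {ball_in(b4,rmB), carry(b3,left), carry(b5,right), robot_in(rmB)}

== RESULT ==
["ball_in(b4,rmB)", "carry(b3,left)", "carry(b5,right)", "robot_in(rmB)"]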